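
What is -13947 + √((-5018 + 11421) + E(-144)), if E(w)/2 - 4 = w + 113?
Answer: -13947 + √6349 ≈ -13867.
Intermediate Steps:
E(w) = 234 + 2*w (E(w) = 8 + 2*(w + 113) = 8 + 2*(113 + w) = 8 + (226 + 2*w) = 234 + 2*w)
-13947 + √((-5018 + 11421) + E(-144)) = -13947 + √((-5018 + 11421) + (234 + 2*(-144))) = -13947 + √(6403 + (234 - 288)) = -13947 + √(6403 - 54) = -13947 + √6349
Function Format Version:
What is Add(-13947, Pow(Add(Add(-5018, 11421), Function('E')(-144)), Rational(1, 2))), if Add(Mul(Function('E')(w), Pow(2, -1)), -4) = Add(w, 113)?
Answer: Add(-13947, Pow(6349, Rational(1, 2))) ≈ -13867.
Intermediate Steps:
Function('E')(w) = Add(234, Mul(2, w)) (Function('E')(w) = Add(8, Mul(2, Add(w, 113))) = Add(8, Mul(2, Add(113, w))) = Add(8, Add(226, Mul(2, w))) = Add(234, Mul(2, w)))
Add(-13947, Pow(Add(Add(-5018, 11421), Function('E')(-144)), Rational(1, 2))) = Add(-13947, Pow(Add(Add(-5018, 11421), Add(234, Mul(2, -144))), Rational(1, 2))) = Add(-13947, Pow(Add(6403, Add(234, -288)), Rational(1, 2))) = Add(-13947, Pow(Add(6403, -54), Rational(1, 2))) = Add(-13947, Pow(6349, Rational(1, 2)))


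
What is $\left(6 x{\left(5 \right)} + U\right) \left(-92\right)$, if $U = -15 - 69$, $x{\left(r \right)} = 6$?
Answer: $4416$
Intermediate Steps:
$U = -84$
$\left(6 x{\left(5 \right)} + U\right) \left(-92\right) = \left(6 \cdot 6 - 84\right) \left(-92\right) = \left(36 - 84\right) \left(-92\right) = \left(-48\right) \left(-92\right) = 4416$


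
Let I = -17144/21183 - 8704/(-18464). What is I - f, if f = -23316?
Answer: 284977801444/12222591 ≈ 23316.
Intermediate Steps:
I = -4130312/12222591 (I = -17144*1/21183 - 8704*(-1/18464) = -17144/21183 + 272/577 = -4130312/12222591 ≈ -0.33792)
I - f = -4130312/12222591 - 1*(-23316) = -4130312/12222591 + 23316 = 284977801444/12222591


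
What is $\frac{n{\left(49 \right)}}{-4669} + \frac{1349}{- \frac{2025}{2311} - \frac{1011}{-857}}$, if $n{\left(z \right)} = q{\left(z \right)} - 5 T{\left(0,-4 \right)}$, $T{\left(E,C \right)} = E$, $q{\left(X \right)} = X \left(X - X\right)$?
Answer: $\frac{2671730923}{600996} \approx 4445.5$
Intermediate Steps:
$q{\left(X \right)} = 0$ ($q{\left(X \right)} = X 0 = 0$)
$n{\left(z \right)} = 0$ ($n{\left(z \right)} = 0 - 0 = 0 + 0 = 0$)
$\frac{n{\left(49 \right)}}{-4669} + \frac{1349}{- \frac{2025}{2311} - \frac{1011}{-857}} = \frac{0}{-4669} + \frac{1349}{- \frac{2025}{2311} - \frac{1011}{-857}} = 0 \left(- \frac{1}{4669}\right) + \frac{1349}{\left(-2025\right) \frac{1}{2311} - - \frac{1011}{857}} = 0 + \frac{1349}{- \frac{2025}{2311} + \frac{1011}{857}} = 0 + \frac{1349}{\frac{600996}{1980527}} = 0 + 1349 \cdot \frac{1980527}{600996} = 0 + \frac{2671730923}{600996} = \frac{2671730923}{600996}$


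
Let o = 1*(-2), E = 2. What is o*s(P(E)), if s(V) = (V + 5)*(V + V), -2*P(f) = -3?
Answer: -39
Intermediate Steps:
P(f) = 3/2 (P(f) = -½*(-3) = 3/2)
o = -2
s(V) = 2*V*(5 + V) (s(V) = (5 + V)*(2*V) = 2*V*(5 + V))
o*s(P(E)) = -4*3*(5 + 3/2)/2 = -4*3*13/(2*2) = -2*39/2 = -39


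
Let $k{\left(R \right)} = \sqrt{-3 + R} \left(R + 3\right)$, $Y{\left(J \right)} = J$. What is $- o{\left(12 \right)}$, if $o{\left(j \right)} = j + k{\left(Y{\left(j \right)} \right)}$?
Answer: $-57$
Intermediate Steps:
$k{\left(R \right)} = \sqrt{-3 + R} \left(3 + R\right)$
$o{\left(j \right)} = j + \sqrt{-3 + j} \left(3 + j\right)$
$- o{\left(12 \right)} = - (12 + \sqrt{-3 + 12} \left(3 + 12\right)) = - (12 + \sqrt{9} \cdot 15) = - (12 + 3 \cdot 15) = - (12 + 45) = \left(-1\right) 57 = -57$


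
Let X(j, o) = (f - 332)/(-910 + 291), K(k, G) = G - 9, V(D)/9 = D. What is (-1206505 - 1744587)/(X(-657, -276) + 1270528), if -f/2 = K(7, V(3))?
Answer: -456681487/196614300 ≈ -2.3227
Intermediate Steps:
V(D) = 9*D
K(k, G) = -9 + G
f = -36 (f = -2*(-9 + 9*3) = -2*(-9 + 27) = -2*18 = -36)
X(j, o) = 368/619 (X(j, o) = (-36 - 332)/(-910 + 291) = -368/(-619) = -368*(-1/619) = 368/619)
(-1206505 - 1744587)/(X(-657, -276) + 1270528) = (-1206505 - 1744587)/(368/619 + 1270528) = -2951092/786457200/619 = -2951092*619/786457200 = -456681487/196614300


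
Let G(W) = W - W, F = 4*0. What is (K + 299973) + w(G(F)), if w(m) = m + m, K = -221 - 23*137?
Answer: 296601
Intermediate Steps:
F = 0
G(W) = 0
K = -3372 (K = -221 - 3151 = -3372)
w(m) = 2*m
(K + 299973) + w(G(F)) = (-3372 + 299973) + 2*0 = 296601 + 0 = 296601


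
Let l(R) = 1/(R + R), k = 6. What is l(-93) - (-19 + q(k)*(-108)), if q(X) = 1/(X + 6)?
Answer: 5207/186 ≈ 27.995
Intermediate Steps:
q(X) = 1/(6 + X)
l(R) = 1/(2*R)
l(-93) - (-19 + q(k)*(-108)) = (½)/(-93) - (-19 - 108/(6 + 6)) = (½)*(-1/93) - (-19 - 108/12) = -1/186 - (-19 + (1/12)*(-108)) = -1/186 - (-19 - 9) = -1/186 - 1*(-28) = -1/186 + 28 = 5207/186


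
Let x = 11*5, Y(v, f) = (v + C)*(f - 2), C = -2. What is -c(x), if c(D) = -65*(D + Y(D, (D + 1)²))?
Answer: 10800205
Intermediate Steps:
Y(v, f) = (-2 + f)*(-2 + v) (Y(v, f) = (v - 2)*(f - 2) = (-2 + v)*(-2 + f) = (-2 + f)*(-2 + v))
x = 55
c(D) = -260 + 65*D + 130*(1 + D)² - 65*D*(1 + D)² (c(D) = -65*(D + (4 - 2*(D + 1)² - 2*D + (D + 1)²*D)) = -65*(D + (4 - 2*(1 + D)² - 2*D + (1 + D)²*D)) = -65*(D + (4 - 2*(1 + D)² - 2*D + D*(1 + D)²)) = -65*(D + (4 - 2*D - 2*(1 + D)² + D*(1 + D)²)) = -65*(4 - D - 2*(1 + D)² + D*(1 + D)²) = -260 + 65*D + 130*(1 + D)² - 65*D*(1 + D)²)
-c(x) = -(-130 - 65*55³ + 260*55) = -(-130 - 65*166375 + 14300) = -(-130 - 10814375 + 14300) = -1*(-10800205) = 10800205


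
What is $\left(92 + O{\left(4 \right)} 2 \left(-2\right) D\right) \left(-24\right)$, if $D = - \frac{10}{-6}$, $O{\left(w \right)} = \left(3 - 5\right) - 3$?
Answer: $-3008$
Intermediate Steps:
$O{\left(w \right)} = -5$ ($O{\left(w \right)} = -2 - 3 = -5$)
$D = \frac{5}{3}$ ($D = \left(-10\right) \left(- \frac{1}{6}\right) = \frac{5}{3} \approx 1.6667$)
$\left(92 + O{\left(4 \right)} 2 \left(-2\right) D\right) \left(-24\right) = \left(92 + \left(-5\right) 2 \left(-2\right) \frac{5}{3}\right) \left(-24\right) = \left(92 + \left(-10\right) \left(-2\right) \frac{5}{3}\right) \left(-24\right) = \left(92 + 20 \cdot \frac{5}{3}\right) \left(-24\right) = \left(92 + \frac{100}{3}\right) \left(-24\right) = \frac{376}{3} \left(-24\right) = -3008$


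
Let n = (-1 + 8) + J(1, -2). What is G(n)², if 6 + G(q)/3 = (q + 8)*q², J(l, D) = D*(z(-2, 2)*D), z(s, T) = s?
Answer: 9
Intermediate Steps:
J(l, D) = -2*D² (J(l, D) = D*(-2*D) = -2*D²)
n = -1 (n = (-1 + 8) - 2*(-2)² = 7 - 2*4 = 7 - 8 = -1)
G(q) = -18 + 3*q²*(8 + q) (G(q) = -18 + 3*((q + 8)*q²) = -18 + 3*((8 + q)*q²) = -18 + 3*(q²*(8 + q)) = -18 + 3*q²*(8 + q))
G(n)² = (-18 + 3*(-1)³ + 24*(-1)²)² = (-18 + 3*(-1) + 24*1)² = (-18 - 3 + 24)² = 3² = 9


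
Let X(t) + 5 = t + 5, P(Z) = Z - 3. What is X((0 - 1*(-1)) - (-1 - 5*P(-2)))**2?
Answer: 529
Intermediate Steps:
P(Z) = -3 + Z
X(t) = t (X(t) = -5 + (t + 5) = -5 + (5 + t) = t)
X((0 - 1*(-1)) - (-1 - 5*P(-2)))**2 = ((0 - 1*(-1)) - (-1 - 5*(-3 - 2)))**2 = ((0 + 1) - (-1 - 5*(-5)))**2 = (1 - (-1 + 25))**2 = (1 - 1*24)**2 = (1 - 24)**2 = (-23)**2 = 529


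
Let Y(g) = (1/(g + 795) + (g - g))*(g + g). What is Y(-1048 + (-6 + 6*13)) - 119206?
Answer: -21574334/181 ≈ -1.1920e+5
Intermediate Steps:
Y(g) = 2*g/(795 + g) (Y(g) = (1/(795 + g) + 0)*(2*g) = (2*g)/(795 + g) = 2*g/(795 + g))
Y(-1048 + (-6 + 6*13)) - 119206 = 2*(-1048 + (-6 + 6*13))/(795 + (-1048 + (-6 + 6*13))) - 119206 = 2*(-1048 + (-6 + 78))/(795 + (-1048 + (-6 + 78))) - 119206 = 2*(-1048 + 72)/(795 + (-1048 + 72)) - 119206 = 2*(-976)/(795 - 976) - 119206 = 2*(-976)/(-181) - 119206 = 2*(-976)*(-1/181) - 119206 = 1952/181 - 119206 = -21574334/181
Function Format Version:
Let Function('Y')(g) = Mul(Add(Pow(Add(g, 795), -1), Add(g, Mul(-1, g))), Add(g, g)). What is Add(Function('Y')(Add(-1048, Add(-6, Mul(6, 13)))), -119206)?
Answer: Rational(-21574334, 181) ≈ -1.1920e+5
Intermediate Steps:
Function('Y')(g) = Mul(2, g, Pow(Add(795, g), -1)) (Function('Y')(g) = Mul(Add(Pow(Add(795, g), -1), 0), Mul(2, g)) = Mul(Pow(Add(795, g), -1), Mul(2, g)) = Mul(2, g, Pow(Add(795, g), -1)))
Add(Function('Y')(Add(-1048, Add(-6, Mul(6, 13)))), -119206) = Add(Mul(2, Add(-1048, Add(-6, Mul(6, 13))), Pow(Add(795, Add(-1048, Add(-6, Mul(6, 13)))), -1)), -119206) = Add(Mul(2, Add(-1048, Add(-6, 78)), Pow(Add(795, Add(-1048, Add(-6, 78))), -1)), -119206) = Add(Mul(2, Add(-1048, 72), Pow(Add(795, Add(-1048, 72)), -1)), -119206) = Add(Mul(2, -976, Pow(Add(795, -976), -1)), -119206) = Add(Mul(2, -976, Pow(-181, -1)), -119206) = Add(Mul(2, -976, Rational(-1, 181)), -119206) = Add(Rational(1952, 181), -119206) = Rational(-21574334, 181)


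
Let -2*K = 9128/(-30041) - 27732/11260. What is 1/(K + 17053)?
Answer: 169130830/2884422013563 ≈ 5.8636e-5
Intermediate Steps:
K = 233969573/169130830 (K = -(9128/(-30041) - 27732/11260)/2 = -(9128*(-1/30041) - 27732*1/11260)/2 = -(-9128/30041 - 6933/2815)/2 = -½*(-233969573/84565415) = 233969573/169130830 ≈ 1.3834)
1/(K + 17053) = 1/(233969573/169130830 + 17053) = 1/(2884422013563/169130830) = 169130830/2884422013563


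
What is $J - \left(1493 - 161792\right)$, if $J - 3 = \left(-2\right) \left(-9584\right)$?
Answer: $179470$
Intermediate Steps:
$J = 19171$ ($J = 3 - -19168 = 3 + 19168 = 19171$)
$J - \left(1493 - 161792\right) = 19171 - \left(1493 - 161792\right) = 19171 - -160299 = 19171 + 160299 = 179470$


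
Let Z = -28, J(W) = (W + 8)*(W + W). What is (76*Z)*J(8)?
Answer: -544768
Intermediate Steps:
J(W) = 2*W*(8 + W) (J(W) = (8 + W)*(2*W) = 2*W*(8 + W))
(76*Z)*J(8) = (76*(-28))*(2*8*(8 + 8)) = -4256*8*16 = -2128*256 = -544768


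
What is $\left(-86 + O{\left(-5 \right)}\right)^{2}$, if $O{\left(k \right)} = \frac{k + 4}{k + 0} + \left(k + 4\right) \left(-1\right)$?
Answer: $\frac{179776}{25} \approx 7191.0$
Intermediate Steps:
$O{\left(k \right)} = -4 - k + \frac{4 + k}{k}$ ($O{\left(k \right)} = \frac{4 + k}{k} + \left(4 + k\right) \left(-1\right) = \frac{4 + k}{k} - \left(4 + k\right) = -4 - k + \frac{4 + k}{k}$)
$\left(-86 + O{\left(-5 \right)}\right)^{2} = \left(-86 - \left(-2 + \frac{4}{5}\right)\right)^{2} = \left(-86 + \left(-3 + 5 + 4 \left(- \frac{1}{5}\right)\right)\right)^{2} = \left(-86 - - \frac{6}{5}\right)^{2} = \left(-86 + \frac{6}{5}\right)^{2} = \left(- \frac{424}{5}\right)^{2} = \frac{179776}{25}$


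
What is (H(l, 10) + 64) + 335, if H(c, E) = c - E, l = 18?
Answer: 407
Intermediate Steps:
(H(l, 10) + 64) + 335 = ((18 - 1*10) + 64) + 335 = ((18 - 10) + 64) + 335 = (8 + 64) + 335 = 72 + 335 = 407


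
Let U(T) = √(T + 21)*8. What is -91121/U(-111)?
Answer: 91121*I*√10/240 ≈ 1200.6*I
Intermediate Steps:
U(T) = 8*√(21 + T) (U(T) = √(21 + T)*8 = 8*√(21 + T))
-91121/U(-111) = -91121*1/(8*√(21 - 111)) = -91121*(-I*√10/240) = -(-91121)*I*√10/240 = 91121*I*√10/240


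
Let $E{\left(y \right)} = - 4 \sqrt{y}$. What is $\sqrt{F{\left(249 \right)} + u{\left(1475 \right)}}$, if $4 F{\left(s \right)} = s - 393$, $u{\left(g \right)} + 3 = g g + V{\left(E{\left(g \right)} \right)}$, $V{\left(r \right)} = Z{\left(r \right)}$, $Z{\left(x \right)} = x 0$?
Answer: $\sqrt{2175586} \approx 1475.0$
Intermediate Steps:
$Z{\left(x \right)} = 0$
$V{\left(r \right)} = 0$
$u{\left(g \right)} = -3 + g^{2}$ ($u{\left(g \right)} = -3 + \left(g g + 0\right) = -3 + \left(g^{2} + 0\right) = -3 + g^{2}$)
$F{\left(s \right)} = - \frac{393}{4} + \frac{s}{4}$ ($F{\left(s \right)} = \frac{s - 393}{4} = \frac{-393 + s}{4} = - \frac{393}{4} + \frac{s}{4}$)
$\sqrt{F{\left(249 \right)} + u{\left(1475 \right)}} = \sqrt{\left(- \frac{393}{4} + \frac{1}{4} \cdot 249\right) - \left(3 - 1475^{2}\right)} = \sqrt{\left(- \frac{393}{4} + \frac{249}{4}\right) + \left(-3 + 2175625\right)} = \sqrt{-36 + 2175622} = \sqrt{2175586}$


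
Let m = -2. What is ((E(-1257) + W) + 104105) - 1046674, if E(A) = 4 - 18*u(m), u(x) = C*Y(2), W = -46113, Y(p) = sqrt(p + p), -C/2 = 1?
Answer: -988606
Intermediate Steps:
C = -2 (C = -2*1 = -2)
Y(p) = sqrt(2)*sqrt(p) (Y(p) = sqrt(2*p) = sqrt(2)*sqrt(p))
u(x) = -4 (u(x) = -2*sqrt(2)*sqrt(2) = -2*2 = -4)
E(A) = 76 (E(A) = 4 - 18*(-4) = 4 + 72 = 76)
((E(-1257) + W) + 104105) - 1046674 = ((76 - 46113) + 104105) - 1046674 = (-46037 + 104105) - 1046674 = 58068 - 1046674 = -988606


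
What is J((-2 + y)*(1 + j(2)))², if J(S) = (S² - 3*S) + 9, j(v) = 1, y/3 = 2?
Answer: 2401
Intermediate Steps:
y = 6 (y = 3*2 = 6)
J(S) = 9 + S² - 3*S
J((-2 + y)*(1 + j(2)))² = (9 + ((-2 + 6)*(1 + 1))² - 3*(-2 + 6)*(1 + 1))² = (9 + (4*2)² - 12*2)² = (9 + 8² - 3*8)² = (9 + 64 - 24)² = 49² = 2401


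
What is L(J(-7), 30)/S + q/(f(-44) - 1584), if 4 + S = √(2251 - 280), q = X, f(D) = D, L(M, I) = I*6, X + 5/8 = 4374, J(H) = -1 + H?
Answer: -11804461/5092384 + 108*√219/391 ≈ 1.7695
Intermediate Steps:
X = 34987/8 (X = -5/8 + 4374 = 34987/8 ≈ 4373.4)
L(M, I) = 6*I
q = 34987/8 ≈ 4373.4
S = -4 + 3*√219 (S = -4 + √(2251 - 280) = -4 + √1971 = -4 + 3*√219 ≈ 40.396)
L(J(-7), 30)/S + q/(f(-44) - 1584) = (6*30)/(-4 + 3*√219) + 34987/(8*(-44 - 1584)) = 180/(-4 + 3*√219) + (34987/8)/(-1628) = 180/(-4 + 3*√219) + (34987/8)*(-1/1628) = 180/(-4 + 3*√219) - 34987/13024 = -34987/13024 + 180/(-4 + 3*√219)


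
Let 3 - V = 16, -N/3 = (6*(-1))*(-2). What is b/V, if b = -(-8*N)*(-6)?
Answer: -1728/13 ≈ -132.92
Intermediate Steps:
N = -36 (N = -3*6*(-1)*(-2) = -(-18)*(-2) = -3*12 = -36)
V = -13 (V = 3 - 1*16 = 3 - 16 = -13)
b = 1728 (b = -(-8*(-36))*(-6) = -288*(-6) = -1*(-1728) = 1728)
b/V = 1728/(-13) = 1728*(-1/13) = -1728/13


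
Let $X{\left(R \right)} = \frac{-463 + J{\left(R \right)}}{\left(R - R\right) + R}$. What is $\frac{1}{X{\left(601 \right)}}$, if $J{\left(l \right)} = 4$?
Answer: $- \frac{601}{459} \approx -1.3094$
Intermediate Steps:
$X{\left(R \right)} = - \frac{459}{R}$ ($X{\left(R \right)} = \frac{-463 + 4}{\left(R - R\right) + R} = - \frac{459}{0 + R} = - \frac{459}{R}$)
$\frac{1}{X{\left(601 \right)}} = \frac{1}{\left(-459\right) \frac{1}{601}} = \frac{1}{- \frac{459}{601}} = - \frac{601}{459}$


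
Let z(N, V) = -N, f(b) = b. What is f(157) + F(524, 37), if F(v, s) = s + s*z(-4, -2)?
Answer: 342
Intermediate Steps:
F(v, s) = 5*s (F(v, s) = s + s*(-1*(-4)) = s + s*4 = s + 4*s = 5*s)
f(157) + F(524, 37) = 157 + 5*37 = 157 + 185 = 342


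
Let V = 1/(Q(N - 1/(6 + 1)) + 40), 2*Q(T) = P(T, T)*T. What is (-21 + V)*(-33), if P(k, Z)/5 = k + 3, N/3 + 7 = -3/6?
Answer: 312914679/451555 ≈ 692.97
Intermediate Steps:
N = -45/2 (N = -21 + 3*(-3/6) = -21 + 3*(-3*⅙) = -21 + 3*(-½) = -21 - 3/2 = -45/2 ≈ -22.500)
P(k, Z) = 15 + 5*k (P(k, Z) = 5*(k + 3) = 5*(3 + k) = 15 + 5*k)
Q(T) = T*(15 + 5*T)/2 (Q(T) = ((15 + 5*T)*T)/2 = (T*(15 + 5*T))/2 = T*(15 + 5*T)/2)
V = 392/451555 (V = 1/(5*(-45/2 - 1/(6 + 1))*(3 + (-45/2 - 1/(6 + 1)))/2 + 40) = 1/(5*(-45/2 - 1/7)*(3 + (-45/2 - 1/7))/2 + 40) = 1/(5*(-45/2 - 1*⅐)*(3 + (-45/2 - 1*⅐))/2 + 40) = 1/(5*(-45/2 - ⅐)*(3 + (-45/2 - ⅐))/2 + 40) = 1/((5/2)*(-317/14)*(3 - 317/14) + 40) = 1/((5/2)*(-317/14)*(-275/14) + 40) = 1/(435875/392 + 40) = 1/(451555/392) = 392/451555 ≈ 0.00086811)
(-21 + V)*(-33) = (-21 + 392/451555)*(-33) = -9482263/451555*(-33) = 312914679/451555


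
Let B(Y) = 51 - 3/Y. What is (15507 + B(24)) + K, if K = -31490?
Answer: -127457/8 ≈ -15932.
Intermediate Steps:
(15507 + B(24)) + K = (15507 + (51 - 3/24)) - 31490 = (15507 + (51 - 3*1/24)) - 31490 = (15507 + (51 - ⅛)) - 31490 = (15507 + 407/8) - 31490 = 124463/8 - 31490 = -127457/8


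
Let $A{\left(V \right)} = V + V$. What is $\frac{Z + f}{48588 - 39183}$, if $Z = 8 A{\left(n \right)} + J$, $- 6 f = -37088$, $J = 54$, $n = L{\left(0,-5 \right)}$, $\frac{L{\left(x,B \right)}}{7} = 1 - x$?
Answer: $\frac{19042}{28215} \approx 0.67489$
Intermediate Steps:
$L{\left(x,B \right)} = 7 - 7 x$ ($L{\left(x,B \right)} = 7 \left(1 - x\right) = 7 - 7 x$)
$n = 7$ ($n = 7 - 0 = 7 + 0 = 7$)
$f = \frac{18544}{3}$ ($f = \left(- \frac{1}{6}\right) \left(-37088\right) = \frac{18544}{3} \approx 6181.3$)
$A{\left(V \right)} = 2 V$
$Z = 166$ ($Z = 8 \cdot 2 \cdot 7 + 54 = 8 \cdot 14 + 54 = 112 + 54 = 166$)
$\frac{Z + f}{48588 - 39183} = \frac{166 + \frac{18544}{3}}{48588 - 39183} = \frac{19042}{3 \cdot 9405} = \frac{19042}{3} \cdot \frac{1}{9405} = \frac{19042}{28215}$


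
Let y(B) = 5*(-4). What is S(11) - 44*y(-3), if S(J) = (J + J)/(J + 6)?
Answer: 14982/17 ≈ 881.29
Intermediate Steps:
y(B) = -20
S(J) = 2*J/(6 + J) (S(J) = (2*J)/(6 + J) = 2*J/(6 + J))
S(11) - 44*y(-3) = 2*11/(6 + 11) - 44*(-20) = 2*11/17 + 880 = 2*11*(1/17) + 880 = 22/17 + 880 = 14982/17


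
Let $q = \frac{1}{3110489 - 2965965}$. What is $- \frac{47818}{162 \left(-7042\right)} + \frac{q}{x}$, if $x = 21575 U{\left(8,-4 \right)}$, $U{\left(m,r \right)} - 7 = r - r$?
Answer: $\frac{5325055692799}{127040964237900} \approx 0.041916$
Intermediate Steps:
$U{\left(m,r \right)} = 7$ ($U{\left(m,r \right)} = 7 + \left(r - r\right) = 7 + 0 = 7$)
$q = \frac{1}{144524} \approx 6.9193 \cdot 10^{-6}$
$x = 151025$ ($x = 21575 \cdot 7 = 151025$)
$- \frac{47818}{162 \left(-7042\right)} + \frac{q}{x} = - \frac{47818}{162 \left(-7042\right)} + \frac{1}{144524 \cdot 151025} = - \frac{47818}{-1140804} + \frac{1}{144524} \cdot \frac{1}{151025} = \left(-47818\right) \left(- \frac{1}{1140804}\right) + \frac{1}{21826737100} = \frac{23909}{570402} + \frac{1}{21826737100} = \frac{5325055692799}{127040964237900}$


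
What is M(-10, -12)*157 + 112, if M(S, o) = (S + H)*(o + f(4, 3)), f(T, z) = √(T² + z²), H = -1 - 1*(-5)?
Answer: 6706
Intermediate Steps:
H = 4 (H = -1 + 5 = 4)
M(S, o) = (4 + S)*(5 + o) (M(S, o) = (S + 4)*(o + √(4² + 3²)) = (4 + S)*(o + √(16 + 9)) = (4 + S)*(o + √25) = (4 + S)*(o + 5) = (4 + S)*(5 + o))
M(-10, -12)*157 + 112 = (20 + 4*(-12) + 5*(-10) - 10*(-12))*157 + 112 = (20 - 48 - 50 + 120)*157 + 112 = 42*157 + 112 = 6594 + 112 = 6706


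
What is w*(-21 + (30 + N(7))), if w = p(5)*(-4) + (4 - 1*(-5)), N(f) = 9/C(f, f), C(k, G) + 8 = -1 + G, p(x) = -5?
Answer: 261/2 ≈ 130.50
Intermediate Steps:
C(k, G) = -9 + G (C(k, G) = -8 + (-1 + G) = -9 + G)
N(f) = 9/(-9 + f)
w = 29 (w = -5*(-4) + (4 - 1*(-5)) = 20 + (4 + 5) = 20 + 9 = 29)
w*(-21 + (30 + N(7))) = 29*(-21 + (30 + 9/(-9 + 7))) = 29*(-21 + (30 + 9/(-2))) = 29*(-21 + (30 + 9*(-½))) = 29*(-21 + (30 - 9/2)) = 29*(-21 + 51/2) = 29*(9/2) = 261/2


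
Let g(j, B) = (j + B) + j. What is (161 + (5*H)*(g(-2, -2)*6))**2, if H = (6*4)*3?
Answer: 163814401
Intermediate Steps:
g(j, B) = B + 2*j (g(j, B) = (B + j) + j = B + 2*j)
H = 72 (H = 24*3 = 72)
(161 + (5*H)*(g(-2, -2)*6))**2 = (161 + (5*72)*((-2 + 2*(-2))*6))**2 = (161 + 360*((-2 - 4)*6))**2 = (161 + 360*(-6*6))**2 = (161 + 360*(-36))**2 = (161 - 12960)**2 = (-12799)**2 = 163814401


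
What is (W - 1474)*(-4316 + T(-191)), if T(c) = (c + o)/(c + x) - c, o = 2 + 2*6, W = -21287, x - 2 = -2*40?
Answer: 25252145928/269 ≈ 9.3874e+7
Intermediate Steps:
x = -78 (x = 2 - 2*40 = 2 - 80 = -78)
o = 14 (o = 2 + 12 = 14)
T(c) = -c + (14 + c)/(-78 + c) (T(c) = (c + 14)/(c - 78) - c = (14 + c)/(-78 + c) - c = -c + (14 + c)/(-78 + c))
(W - 1474)*(-4316 + T(-191)) = (-21287 - 1474)*(-4316 + (14 - 1*(-191)² + 79*(-191))/(-78 - 191)) = -22761*(-4316 + (14 - 1*36481 - 15089)/(-269)) = -22761*(-4316 - (14 - 36481 - 15089)/269) = -22761*(-4316 - 1/269*(-51556)) = -22761*(-4316 + 51556/269) = -22761*(-1109448/269) = 25252145928/269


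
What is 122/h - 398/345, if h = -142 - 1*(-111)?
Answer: -54428/10695 ≈ -5.0891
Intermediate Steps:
h = -31 (h = -142 + 111 = -31)
122/h - 398/345 = 122/(-31) - 398/345 = 122*(-1/31) - 398*1/345 = -122/31 - 398/345 = -54428/10695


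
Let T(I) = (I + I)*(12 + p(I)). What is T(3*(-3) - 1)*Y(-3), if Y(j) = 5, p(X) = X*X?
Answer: -11200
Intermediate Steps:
p(X) = X²
T(I) = 2*I*(12 + I²) (T(I) = (I + I)*(12 + I²) = (2*I)*(12 + I²) = 2*I*(12 + I²))
T(3*(-3) - 1)*Y(-3) = (2*(3*(-3) - 1)*(12 + (3*(-3) - 1)²))*5 = (2*(-9 - 1)*(12 + (-9 - 1)²))*5 = (2*(-10)*(12 + (-10)²))*5 = (2*(-10)*(12 + 100))*5 = (2*(-10)*112)*5 = -2240*5 = -11200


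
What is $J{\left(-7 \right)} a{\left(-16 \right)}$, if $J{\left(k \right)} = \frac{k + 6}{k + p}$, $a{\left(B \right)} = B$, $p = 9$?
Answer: $8$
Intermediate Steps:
$J{\left(k \right)} = \frac{6 + k}{9 + k}$ ($J{\left(k \right)} = \frac{k + 6}{k + 9} = \frac{6 + k}{9 + k}$)
$J{\left(-7 \right)} a{\left(-16 \right)} = \frac{6 - 7}{9 - 7} \left(-16\right) = \frac{1}{2} \left(-1\right) \left(-16\right) = \left(- \frac{1}{2}\right) \left(-16\right) = 8$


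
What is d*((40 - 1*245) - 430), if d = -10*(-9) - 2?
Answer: -55880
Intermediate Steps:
d = 88 (d = 90 - 2 = 88)
d*((40 - 1*245) - 430) = 88*((40 - 1*245) - 430) = 88*((40 - 245) - 430) = 88*(-205 - 430) = 88*(-635) = -55880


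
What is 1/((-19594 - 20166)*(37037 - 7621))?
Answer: -1/1169580160 ≈ -8.5501e-10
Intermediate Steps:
1/((-19594 - 20166)*(37037 - 7621)) = 1/(-39760*29416) = 1/(-1169580160) = -1/1169580160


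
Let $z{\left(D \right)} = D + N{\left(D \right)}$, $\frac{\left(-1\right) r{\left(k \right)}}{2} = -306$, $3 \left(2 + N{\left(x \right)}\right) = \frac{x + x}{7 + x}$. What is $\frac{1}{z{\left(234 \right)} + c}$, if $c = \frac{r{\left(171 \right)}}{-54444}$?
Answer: $\frac{1093417}{254368225} \approx 0.0042986$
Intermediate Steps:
$N{\left(x \right)} = -2 + \frac{2 x}{3 \left(7 + x\right)}$ ($N{\left(x \right)} = -2 + \frac{\left(x + x\right) \frac{1}{7 + x}}{3} = -2 + \frac{2 x \frac{1}{7 + x}}{3} = -2 + \frac{2 x}{3 \left(7 + x\right)}$)
$r{\left(k \right)} = 612$ ($r{\left(k \right)} = \left(-2\right) \left(-306\right) = 612$)
$z{\left(D \right)} = D + \frac{2 \left(-21 - 2 D\right)}{3 \left(7 + D\right)}$
$c = - \frac{51}{4537}$ ($c = \frac{612}{-54444} = 612 \left(- \frac{1}{54444}\right) = - \frac{51}{4537} \approx -0.011241$)
$\frac{1}{z{\left(234 \right)} + c} = \frac{1}{\frac{-14 + 234^{2} + \frac{17}{3} \cdot 234}{7 + 234} - \frac{51}{4537}} = \frac{1}{\frac{-14 + 54756 + 1326}{241} - \frac{51}{4537}} = \frac{1}{\frac{1}{241} \cdot 56068 - \frac{51}{4537}} = \frac{1}{\frac{56068}{241} - \frac{51}{4537}} = \frac{1}{\frac{254368225}{1093417}} = \frac{1093417}{254368225}$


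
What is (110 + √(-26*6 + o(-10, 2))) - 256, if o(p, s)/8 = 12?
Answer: -146 + 2*I*√15 ≈ -146.0 + 7.746*I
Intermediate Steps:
o(p, s) = 96 (o(p, s) = 8*12 = 96)
(110 + √(-26*6 + o(-10, 2))) - 256 = (110 + √(-26*6 + 96)) - 256 = (110 + √(-156 + 96)) - 256 = (110 + √(-60)) - 256 = (110 + 2*I*√15) - 256 = -146 + 2*I*√15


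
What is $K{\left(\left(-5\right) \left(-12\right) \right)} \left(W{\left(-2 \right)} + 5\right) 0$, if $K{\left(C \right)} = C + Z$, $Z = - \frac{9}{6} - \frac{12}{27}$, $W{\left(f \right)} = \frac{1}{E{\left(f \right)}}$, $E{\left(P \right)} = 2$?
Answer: $0$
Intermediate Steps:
$W{\left(f \right)} = \frac{1}{2}$
$Z = - \frac{35}{18}$ ($Z = \left(-9\right) \frac{1}{6} - \frac{4}{9} = - \frac{3}{2} - \frac{4}{9} = - \frac{35}{18} \approx -1.9444$)
$K{\left(C \right)} = - \frac{35}{18} + C$ ($K{\left(C \right)} = C - \frac{35}{18} = - \frac{35}{18} + C$)
$K{\left(\left(-5\right) \left(-12\right) \right)} \left(W{\left(-2 \right)} + 5\right) 0 = \left(- \frac{35}{18} - -60\right) \left(\frac{1}{2} + 5\right) 0 = \left(- \frac{35}{18} + 60\right) \frac{11}{2} \cdot 0 = \frac{1045}{18} \cdot 0 = 0$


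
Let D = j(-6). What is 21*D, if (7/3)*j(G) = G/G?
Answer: 9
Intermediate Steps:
j(G) = 3/7 (j(G) = 3*(G/G)/7 = (3/7)*1 = 3/7)
D = 3/7 ≈ 0.42857
21*D = 21*(3/7) = 9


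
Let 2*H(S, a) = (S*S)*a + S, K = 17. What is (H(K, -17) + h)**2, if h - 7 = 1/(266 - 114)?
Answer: 137664002961/23104 ≈ 5.9584e+6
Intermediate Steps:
H(S, a) = S/2 + a*S**2/2 (H(S, a) = ((S*S)*a + S)/2 = (S**2*a + S)/2 = (a*S**2 + S)/2 = (S + a*S**2)/2 = S/2 + a*S**2/2)
h = 1065/152 (h = 7 + 1/(266 - 114) = 7 + 1/152 = 1065/152 ≈ 7.0066)
(H(K, -17) + h)**2 = ((1/2)*17*(1 + 17*(-17)) + 1065/152)**2 = ((1/2)*17*(1 - 289) + 1065/152)**2 = ((1/2)*17*(-288) + 1065/152)**2 = (-2448 + 1065/152)**2 = (-371031/152)**2 = 137664002961/23104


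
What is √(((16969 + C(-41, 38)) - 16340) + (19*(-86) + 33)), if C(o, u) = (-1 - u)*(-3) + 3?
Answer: 2*I*√213 ≈ 29.189*I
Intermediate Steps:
C(o, u) = 6 + 3*u (C(o, u) = (3 + 3*u) + 3 = 6 + 3*u)
√(((16969 + C(-41, 38)) - 16340) + (19*(-86) + 33)) = √(((16969 + (6 + 3*38)) - 16340) + (19*(-86) + 33)) = √(((16969 + (6 + 114)) - 16340) + (-1634 + 33)) = √(((16969 + 120) - 16340) - 1601) = √((17089 - 16340) - 1601) = √(749 - 1601) = √(-852) = 2*I*√213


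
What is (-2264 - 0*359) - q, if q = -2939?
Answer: 675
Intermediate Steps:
(-2264 - 0*359) - q = (-2264 - 0*359) - 1*(-2939) = (-2264 - 1*0) + 2939 = (-2264 + 0) + 2939 = -2264 + 2939 = 675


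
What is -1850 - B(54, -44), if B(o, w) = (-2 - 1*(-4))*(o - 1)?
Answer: -1956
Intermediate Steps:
B(o, w) = -2 + 2*o (B(o, w) = (-2 + 4)*(-1 + o) = 2*(-1 + o) = -2 + 2*o)
-1850 - B(54, -44) = -1850 - (-2 + 2*54) = -1850 - (-2 + 108) = -1850 - 1*106 = -1850 - 106 = -1956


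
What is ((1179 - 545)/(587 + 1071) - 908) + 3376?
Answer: 2046289/829 ≈ 2468.4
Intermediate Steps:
((1179 - 545)/(587 + 1071) - 908) + 3376 = (634/1658 - 908) + 3376 = (634*(1/1658) - 908) + 3376 = (317/829 - 908) + 3376 = -752415/829 + 3376 = 2046289/829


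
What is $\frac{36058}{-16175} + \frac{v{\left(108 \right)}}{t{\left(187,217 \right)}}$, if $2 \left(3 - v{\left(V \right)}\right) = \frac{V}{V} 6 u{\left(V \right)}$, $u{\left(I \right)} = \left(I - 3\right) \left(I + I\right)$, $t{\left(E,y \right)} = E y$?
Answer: $- \frac{2563696057}{656365325} \approx -3.9059$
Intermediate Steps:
$u{\left(I \right)} = 2 I \left(-3 + I\right)$ ($u{\left(I \right)} = \left(-3 + I\right) 2 I = 2 I \left(-3 + I\right)$)
$v{\left(V \right)} = 3 - 6 V \left(-3 + V\right)$ ($v{\left(V \right)} = 3 - \frac{\frac{V}{V} 6 \cdot 2 V \left(-3 + V\right)}{2} = 3 - \frac{1 \cdot 6 \cdot 2 V \left(-3 + V\right)}{2} = 3 - \frac{6 \cdot 2 V \left(-3 + V\right)}{2} = 3 - \frac{12 V \left(-3 + V\right)}{2} = 3 - 6 V \left(-3 + V\right)$)
$\frac{36058}{-16175} + \frac{v{\left(108 \right)}}{t{\left(187,217 \right)}} = \frac{36058}{-16175} + \frac{3 - 648 \left(-3 + 108\right)}{187 \cdot 217} = 36058 \left(- \frac{1}{16175}\right) + \frac{3 - 648 \cdot 105}{40579} = - \frac{36058}{16175} + \left(3 - 68040\right) \frac{1}{40579} = - \frac{36058}{16175} - \frac{68037}{40579} = - \frac{2563696057}{656365325}$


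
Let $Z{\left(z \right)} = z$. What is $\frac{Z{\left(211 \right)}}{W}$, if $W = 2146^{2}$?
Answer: $\frac{211}{4605316} \approx 4.5817 \cdot 10^{-5}$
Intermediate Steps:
$W = 4605316$
$\frac{Z{\left(211 \right)}}{W} = \frac{211}{4605316}$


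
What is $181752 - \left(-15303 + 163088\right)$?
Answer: $33967$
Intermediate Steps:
$181752 - \left(-15303 + 163088\right) = 181752 - 147785 = 33967$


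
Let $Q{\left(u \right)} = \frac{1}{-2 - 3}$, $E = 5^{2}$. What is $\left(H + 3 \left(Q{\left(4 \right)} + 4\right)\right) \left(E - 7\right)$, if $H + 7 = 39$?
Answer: $\frac{3906}{5} \approx 781.2$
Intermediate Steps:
$E = 25$
$H = 32$ ($H = -7 + 39 = 32$)
$Q{\left(u \right)} = - \frac{1}{5}$ ($Q{\left(u \right)} = \frac{1}{-5} = - \frac{1}{5}$)
$\left(H + 3 \left(Q{\left(4 \right)} + 4\right)\right) \left(E - 7\right) = \left(32 + 3 \left(- \frac{1}{5} + 4\right)\right) \left(25 - 7\right) = \left(32 + 3 \cdot \frac{19}{5}\right) \left(25 - 7\right) = \left(32 + \frac{57}{5}\right) 18 = \frac{217}{5} \cdot 18 = \frac{3906}{5}$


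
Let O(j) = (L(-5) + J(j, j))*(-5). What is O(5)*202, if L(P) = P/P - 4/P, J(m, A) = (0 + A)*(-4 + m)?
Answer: -6868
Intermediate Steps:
J(m, A) = A*(-4 + m)
L(P) = 1 - 4/P
O(j) = -9 - 5*j*(-4 + j) (O(j) = ((-4 - 5)/(-5) + j*(-4 + j))*(-5) = (-⅕*(-9) + j*(-4 + j))*(-5) = (9/5 + j*(-4 + j))*(-5) = -9 - 5*j*(-4 + j))
O(5)*202 = (-9 - 5*5*(-4 + 5))*202 = (-9 - 5*5*1)*202 = (-9 - 25)*202 = -34*202 = -6868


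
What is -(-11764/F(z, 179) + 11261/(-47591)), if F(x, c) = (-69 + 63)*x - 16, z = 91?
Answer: -276765921/13373071 ≈ -20.696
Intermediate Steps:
F(x, c) = -16 - 6*x (F(x, c) = -6*x - 16 = -16 - 6*x)
-(-11764/F(z, 179) + 11261/(-47591)) = -(-11764/(-16 - 6*91) + 11261/(-47591)) = -(-11764/(-16 - 546) + 11261*(-1/47591)) = -(-11764/(-562) - 11261/47591) = -(-11764*(-1/562) - 11261/47591) = -(5882/281 - 11261/47591) = -1*276765921/13373071 = -276765921/13373071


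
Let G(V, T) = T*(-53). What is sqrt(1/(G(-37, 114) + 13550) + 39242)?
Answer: sqrt(553018514749)/3754 ≈ 198.10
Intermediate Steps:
G(V, T) = -53*T
sqrt(1/(G(-37, 114) + 13550) + 39242) = sqrt(1/(-53*114 + 13550) + 39242) = sqrt(1/(-6042 + 13550) + 39242) = sqrt(1/7508 + 39242) = sqrt(294628937/7508) = sqrt(553018514749)/3754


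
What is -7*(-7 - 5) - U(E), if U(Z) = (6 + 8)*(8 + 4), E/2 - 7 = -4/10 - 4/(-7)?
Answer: -84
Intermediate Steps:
E = 502/35 (E = 14 + 2*(-4/10 - 4/(-7)) = 14 + 2*(-4*⅒ - 4*(-⅐)) = 14 + 2*(-⅖ + 4/7) = 14 + 2*(6/35) = 14 + 12/35 = 502/35 ≈ 14.343)
U(Z) = 168 (U(Z) = 14*12 = 168)
-7*(-7 - 5) - U(E) = -7*(-7 - 5) - 1*168 = -7*(-12) - 168 = 84 - 168 = -84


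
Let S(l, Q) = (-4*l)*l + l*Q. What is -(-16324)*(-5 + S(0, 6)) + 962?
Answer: -80658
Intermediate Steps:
S(l, Q) = -4*l² + Q*l
-(-16324)*(-5 + S(0, 6)) + 962 = -(-16324)*(-5 + 0*(6 - 4*0)) + 962 = -(-16324)*(-5 + 0*(6 + 0)) + 962 = -(-16324)*(-5 + 0*6) + 962 = -(-16324)*(-5 + 0) + 962 = -(-16324)*(-5) + 962 = -1484*55 + 962 = -81620 + 962 = -80658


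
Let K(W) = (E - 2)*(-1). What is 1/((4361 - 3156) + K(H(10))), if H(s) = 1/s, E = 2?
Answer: 1/1205 ≈ 0.00082988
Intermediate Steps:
K(W) = 0 (K(W) = (2 - 2)*(-1) = 0*(-1) = 0)
1/((4361 - 3156) + K(H(10))) = 1/((4361 - 3156) + 0) = 1/(1205 + 0) = 1/1205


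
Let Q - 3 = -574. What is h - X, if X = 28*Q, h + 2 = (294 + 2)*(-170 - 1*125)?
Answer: -71334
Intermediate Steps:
h = -87322 (h = -2 + (294 + 2)*(-170 - 1*125) = -2 + 296*(-170 - 125) = -2 + 296*(-295) = -2 - 87320 = -87322)
Q = -571 (Q = 3 - 574 = -571)
X = -15988 (X = 28*(-571) = -15988)
h - X = -87322 - 1*(-15988) = -87322 + 15988 = -71334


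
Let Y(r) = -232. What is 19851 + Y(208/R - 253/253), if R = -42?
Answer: 19619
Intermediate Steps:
19851 + Y(208/R - 253/253) = 19851 - 232 = 19619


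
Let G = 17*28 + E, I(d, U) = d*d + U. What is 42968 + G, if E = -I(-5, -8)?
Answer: 43427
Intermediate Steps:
I(d, U) = U + d² (I(d, U) = d² + U = U + d²)
E = -17 (E = -(-8 + (-5)²) = -(-8 + 25) = -1*17 = -17)
G = 459 (G = 17*28 - 17 = 476 - 17 = 459)
42968 + G = 42968 + 459 = 43427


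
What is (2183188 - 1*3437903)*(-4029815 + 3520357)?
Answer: 639224594470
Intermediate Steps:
(2183188 - 1*3437903)*(-4029815 + 3520357) = (2183188 - 3437903)*(-509458) = -1254715*(-509458) = 639224594470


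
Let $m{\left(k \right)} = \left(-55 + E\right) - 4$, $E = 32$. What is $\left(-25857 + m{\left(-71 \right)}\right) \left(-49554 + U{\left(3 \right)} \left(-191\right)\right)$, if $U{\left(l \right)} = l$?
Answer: $1297487268$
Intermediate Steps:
$m{\left(k \right)} = -27$ ($m{\left(k \right)} = \left(-55 + 32\right) - 4 = -23 - 4 = -27$)
$\left(-25857 + m{\left(-71 \right)}\right) \left(-49554 + U{\left(3 \right)} \left(-191\right)\right) = \left(-25857 - 27\right) \left(-49554 + 3 \left(-191\right)\right) = - 25884 \left(-49554 - 573\right) = \left(-25884\right) \left(-50127\right) = 1297487268$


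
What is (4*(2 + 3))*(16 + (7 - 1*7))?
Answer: 320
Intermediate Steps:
(4*(2 + 3))*(16 + (7 - 1*7)) = (4*5)*(16 + (7 - 7)) = 20*(16 + 0) = 20*16 = 320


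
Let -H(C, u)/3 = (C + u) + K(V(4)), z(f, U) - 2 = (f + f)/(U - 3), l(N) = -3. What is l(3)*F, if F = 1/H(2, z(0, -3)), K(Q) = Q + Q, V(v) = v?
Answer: 1/12 ≈ 0.083333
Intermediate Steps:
K(Q) = 2*Q
z(f, U) = 2 + 2*f/(-3 + U) (z(f, U) = 2 + (f + f)/(U - 3) = 2 + (2*f)/(-3 + U) = 2 + 2*f/(-3 + U))
H(C, u) = -24 - 3*C - 3*u (H(C, u) = -3*((C + u) + 2*4) = -3*((C + u) + 8) = -3*(8 + C + u) = -24 - 3*C - 3*u)
F = -1/36 (F = 1/(-24 - 3*2 - 6*(-3 - 3 + 0)/(-3 - 3)) = 1/(-24 - 6 - 6*(-6)/(-6)) = 1/(-24 - 6 - 6*(-1)*(-6)/6) = 1/(-24 - 6 - 3*2) = 1/(-24 - 6 - 6) = 1/(-36) = -1/36 ≈ -0.027778)
l(3)*F = -3*(-1/36) = 1/12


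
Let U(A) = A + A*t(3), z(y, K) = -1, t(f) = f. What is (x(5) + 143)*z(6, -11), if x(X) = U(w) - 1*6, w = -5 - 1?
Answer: -113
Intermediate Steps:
w = -6
U(A) = 4*A (U(A) = A + A*3 = A + 3*A = 4*A)
x(X) = -30 (x(X) = 4*(-6) - 1*6 = -24 - 6 = -30)
(x(5) + 143)*z(6, -11) = (-30 + 143)*(-1) = 113*(-1) = -113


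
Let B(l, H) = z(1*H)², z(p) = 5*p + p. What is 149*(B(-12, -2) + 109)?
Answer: 37697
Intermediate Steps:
z(p) = 6*p
B(l, H) = 36*H² (B(l, H) = (6*(1*H))² = (6*H)² = 36*H²)
149*(B(-12, -2) + 109) = 149*(36*(-2)² + 109) = 149*(36*4 + 109) = 149*(144 + 109) = 149*253 = 37697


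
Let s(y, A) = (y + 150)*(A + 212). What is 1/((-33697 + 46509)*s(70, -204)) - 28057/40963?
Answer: -632660618877/923679602560 ≈ -0.68493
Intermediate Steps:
s(y, A) = (150 + y)*(212 + A)
1/((-33697 + 46509)*s(70, -204)) - 28057/40963 = 1/((-33697 + 46509)*(31800 + 150*(-204) + 212*70 - 204*70)) - 28057/40963 = 1/(12812*(31800 - 30600 + 14840 - 14280)) - 28057*1/40963 = (1/12812)/1760 - 28057/40963 = (1/12812)*(1/1760) - 28057/40963 = 1/22549120 - 28057/40963 = -632660618877/923679602560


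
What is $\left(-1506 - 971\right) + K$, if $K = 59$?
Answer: $-2418$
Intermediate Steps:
$\left(-1506 - 971\right) + K = \left(-1506 - 971\right) + 59 = -2477 + 59 = -2418$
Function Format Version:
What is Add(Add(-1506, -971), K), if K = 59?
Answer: -2418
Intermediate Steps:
Add(Add(-1506, -971), K) = Add(Add(-1506, -971), 59) = Add(-2477, 59) = -2418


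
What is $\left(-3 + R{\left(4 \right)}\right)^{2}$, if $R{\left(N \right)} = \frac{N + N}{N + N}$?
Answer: $4$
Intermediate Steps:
$R{\left(N \right)} = 1$ ($R{\left(N \right)} = \frac{2 N}{2 N} = 2 N \frac{1}{2 N} = 1$)
$\left(-3 + R{\left(4 \right)}\right)^{2} = \left(-3 + 1\right)^{2} = \left(-2\right)^{2} = 4$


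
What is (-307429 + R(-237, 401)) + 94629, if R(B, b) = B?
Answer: -213037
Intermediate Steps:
(-307429 + R(-237, 401)) + 94629 = (-307429 - 237) + 94629 = -307666 + 94629 = -213037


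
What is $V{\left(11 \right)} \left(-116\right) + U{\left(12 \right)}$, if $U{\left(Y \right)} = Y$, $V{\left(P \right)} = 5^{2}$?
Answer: $-2888$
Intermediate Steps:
$V{\left(P \right)} = 25$
$V{\left(11 \right)} \left(-116\right) + U{\left(12 \right)} = 25 \left(-116\right) + 12 = -2900 + 12 = -2888$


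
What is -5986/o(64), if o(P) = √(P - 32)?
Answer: -2993*√2/4 ≈ -1058.2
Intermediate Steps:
o(P) = √(-32 + P)
-5986/o(64) = -5986/√(-32 + 64) = -5986*√2/8 = -2993*√2/4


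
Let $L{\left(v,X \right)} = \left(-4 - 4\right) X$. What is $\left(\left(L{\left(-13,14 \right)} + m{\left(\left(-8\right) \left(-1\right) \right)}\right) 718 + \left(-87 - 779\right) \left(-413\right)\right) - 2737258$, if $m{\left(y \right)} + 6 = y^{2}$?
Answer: $-2418372$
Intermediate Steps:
$L{\left(v,X \right)} = - 8 X$
$m{\left(y \right)} = -6 + y^{2}$
$\left(\left(L{\left(-13,14 \right)} + m{\left(\left(-8\right) \left(-1\right) \right)}\right) 718 + \left(-87 - 779\right) \left(-413\right)\right) - 2737258 = \left(\left(\left(-8\right) 14 - \left(6 - \left(\left(-8\right) \left(-1\right)\right)^{2}\right)\right) 718 + \left(-87 - 779\right) \left(-413\right)\right) - 2737258 = \left(\left(-112 - \left(6 - 8^{2}\right)\right) 718 - -357658\right) - 2737258 = \left(\left(-112 + \left(-6 + 64\right)\right) 718 + 357658\right) - 2737258 = \left(\left(-112 + 58\right) 718 + 357658\right) - 2737258 = \left(\left(-54\right) 718 + 357658\right) - 2737258 = \left(-38772 + 357658\right) - 2737258 = 318886 - 2737258 = -2418372$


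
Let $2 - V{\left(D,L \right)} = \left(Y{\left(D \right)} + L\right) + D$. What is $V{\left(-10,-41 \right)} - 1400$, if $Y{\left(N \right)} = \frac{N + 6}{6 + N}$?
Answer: $-1348$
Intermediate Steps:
$Y{\left(N \right)} = 1$ ($Y{\left(N \right)} = \frac{6 + N}{6 + N} = 1$)
$V{\left(D,L \right)} = 1 - D - L$ ($V{\left(D,L \right)} = 2 - \left(\left(1 + L\right) + D\right) = 2 - \left(1 + D + L\right) = 1 - D - L$)
$V{\left(-10,-41 \right)} - 1400 = \left(1 - -10 - -41\right) - 1400 = \left(1 + 10 + 41\right) - 1400 = 52 - 1400 = -1348$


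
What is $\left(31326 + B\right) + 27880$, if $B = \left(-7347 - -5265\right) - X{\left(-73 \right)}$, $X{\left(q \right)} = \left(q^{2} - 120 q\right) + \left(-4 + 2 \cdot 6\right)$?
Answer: $43027$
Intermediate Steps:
$X{\left(q \right)} = 8 + q^{2} - 120 q$ ($X{\left(q \right)} = \left(q^{2} - 120 q\right) + \left(-4 + 12\right) = \left(q^{2} - 120 q\right) + 8 = 8 + q^{2} - 120 q$)
$B = -16179$ ($B = \left(-7347 - -5265\right) - \left(8 + \left(-73\right)^{2} - -8760\right) = \left(-7347 + 5265\right) - \left(8 + 5329 + 8760\right) = -2082 - 14097 = -16179$)
$\left(31326 + B\right) + 27880 = \left(31326 - 16179\right) + 27880 = 15147 + 27880 = 43027$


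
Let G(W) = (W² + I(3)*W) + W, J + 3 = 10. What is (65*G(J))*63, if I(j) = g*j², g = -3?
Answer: -544635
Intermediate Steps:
J = 7 (J = -3 + 10 = 7)
I(j) = -3*j²
G(W) = W² - 26*W (G(W) = (W² + (-3*3²)*W) + W = (W² + (-3*9)*W) + W = (W² - 27*W) + W = W² - 26*W)
(65*G(J))*63 = (65*(7*(-26 + 7)))*63 = (65*(7*(-19)))*63 = (65*(-133))*63 = -8645*63 = -544635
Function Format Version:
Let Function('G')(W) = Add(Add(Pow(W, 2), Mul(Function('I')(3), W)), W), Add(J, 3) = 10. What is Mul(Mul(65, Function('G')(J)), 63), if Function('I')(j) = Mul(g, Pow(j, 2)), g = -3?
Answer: -544635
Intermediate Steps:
J = 7 (J = Add(-3, 10) = 7)
Function('I')(j) = Mul(-3, Pow(j, 2))
Function('G')(W) = Add(Pow(W, 2), Mul(-26, W)) (Function('G')(W) = Add(Add(Pow(W, 2), Mul(Mul(-3, Pow(3, 2)), W)), W) = Add(Add(Pow(W, 2), Mul(Mul(-3, 9), W)), W) = Add(Add(Pow(W, 2), Mul(-27, W)), W) = Add(Pow(W, 2), Mul(-26, W)))
Mul(Mul(65, Function('G')(J)), 63) = Mul(Mul(65, Mul(7, Add(-26, 7))), 63) = Mul(Mul(65, Mul(7, -19)), 63) = Mul(Mul(65, -133), 63) = Mul(-8645, 63) = -544635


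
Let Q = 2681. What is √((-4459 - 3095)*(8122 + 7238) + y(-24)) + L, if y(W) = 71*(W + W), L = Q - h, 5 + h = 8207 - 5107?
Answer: -414 + 4*I*√7252053 ≈ -414.0 + 10772.0*I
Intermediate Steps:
h = 3095 (h = -5 + (8207 - 5107) = -5 + 3100 = 3095)
L = -414 (L = 2681 - 1*3095 = 2681 - 3095 = -414)
y(W) = 142*W (y(W) = 71*(2*W) = 142*W)
√((-4459 - 3095)*(8122 + 7238) + y(-24)) + L = √((-4459 - 3095)*(8122 + 7238) + 142*(-24)) - 414 = √(-7554*15360 - 3408) - 414 = √(-116029440 - 3408) - 414 = √(-116032848) - 414 = 4*I*√7252053 - 414 = -414 + 4*I*√7252053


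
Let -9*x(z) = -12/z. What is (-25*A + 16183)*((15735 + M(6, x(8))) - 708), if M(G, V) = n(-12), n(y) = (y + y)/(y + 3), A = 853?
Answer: -77282546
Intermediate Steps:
x(z) = 4/(3*z) (x(z) = -(-4)/(3*z) = 4/(3*z))
n(y) = 2*y/(3 + y) (n(y) = (2*y)/(3 + y) = 2*y/(3 + y))
M(G, V) = 8/3 (M(G, V) = 2*(-12)/(3 - 12) = 2*(-12)/(-9) = 2*(-12)*(-⅑) = 8/3)
(-25*A + 16183)*((15735 + M(6, x(8))) - 708) = (-25*853 + 16183)*((15735 + 8/3) - 708) = (-21325 + 16183)*(47213/3 - 708) = -5142*45089/3 = -77282546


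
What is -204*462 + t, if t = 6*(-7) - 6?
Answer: -94296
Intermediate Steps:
t = -48 (t = -42 - 6 = -48)
-204*462 + t = -204*462 - 48 = -94248 - 48 = -94296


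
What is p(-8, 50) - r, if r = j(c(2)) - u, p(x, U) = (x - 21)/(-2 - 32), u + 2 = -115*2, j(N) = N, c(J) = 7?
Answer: -8097/34 ≈ -238.15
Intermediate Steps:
u = -232 (u = -2 - 115*2 = -2 - 230 = -232)
p(x, U) = 21/34 - x/34 (p(x, U) = (-21 + x)/(-34) = (-21 + x)*(-1/34) = 21/34 - x/34)
r = 239 (r = 7 - 1*(-232) = 7 + 232 = 239)
p(-8, 50) - r = (21/34 - 1/34*(-8)) - 1*239 = (21/34 + 4/17) - 239 = 29/34 - 239 = -8097/34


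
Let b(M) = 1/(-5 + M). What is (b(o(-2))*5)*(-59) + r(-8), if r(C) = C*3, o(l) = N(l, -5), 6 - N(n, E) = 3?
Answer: 247/2 ≈ 123.50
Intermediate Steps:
N(n, E) = 3 (N(n, E) = 6 - 1*3 = 6 - 3 = 3)
o(l) = 3
r(C) = 3*C
(b(o(-2))*5)*(-59) + r(-8) = (5/(-5 + 3))*(-59) + 3*(-8) = (5/(-2))*(-59) - 24 = -1/2*5*(-59) - 24 = -5/2*(-59) - 24 = 295/2 - 24 = 247/2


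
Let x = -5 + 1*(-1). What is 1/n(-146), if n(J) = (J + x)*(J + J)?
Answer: 1/44384 ≈ 2.2531e-5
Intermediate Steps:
x = -6 (x = -5 - 1 = -6)
n(J) = 2*J*(-6 + J) (n(J) = (J - 6)*(J + J) = (-6 + J)*(2*J) = 2*J*(-6 + J))
1/n(-146) = 1/(2*(-146)*(-6 - 146)) = 1/(2*(-146)*(-152)) = 1/44384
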